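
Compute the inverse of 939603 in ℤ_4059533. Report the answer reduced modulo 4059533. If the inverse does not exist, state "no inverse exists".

1299297

Run Euclid on (4059533, 939603):
4059533 = 4·939603 + 301121
939603 = 3·301121 + 36240
301121 = 8·36240 + 11201
36240 = 3·11201 + 2637
11201 = 4·2637 + 653
2637 = 4·653 + 25
653 = 26·25 + 3
25 = 8·3 + 1
3 = 3·1 + 0
Since gcd(939603, 4059533) = 1, back-substitute to write 1 as a combination:
1 = 25 − 8·3
1 = −8·653 + 209·25
1 = 209·2637 − 844·653
1 = −844·11201 + 3585·2637
1 = 3585·36240 − 11599·11201
1 = −11599·301121 + 96377·36240
1 = 96377·939603 − 300730·301121
1 = −300730·4059533 + 1299297·939603
So 939603·1299297 ≡ 1 (mod 4059533).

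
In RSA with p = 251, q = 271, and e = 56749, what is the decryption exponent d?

φ(n) = (p−1)(q−1) = 250·270 = 67500.
Need d with 56749·d ≡ 1 (mod 67500). Apply the extended Euclidean algorithm:
67500 = 1*56749 + 10751
56749 = 5*10751 + 2994
10751 = 3*2994 + 1769
2994 = 1*1769 + 1225
1769 = 1*1225 + 544
1225 = 2*544 + 137
544 = 3*137 + 133
137 = 1*133 + 4
133 = 33*4 + 1
4 = 4*1 + 0
Back-substitute:
1 = 133 − 33·4
1 = −33·137 + 34·133
1 = 34·544 − 135·137
1 = −135·1225 + 304·544
1 = 304·1769 − 439·1225
1 = −439·2994 + 743·1769
1 = 743·10751 − 2668·2994
1 = −2668·56749 + 14083·10751
1 = 14083·67500 − 16751·56749
So 56749·(-16751) ≡ 1 (mod 67500), hence d ≡ -16751 ≡ 50749 (mod 67500).

50749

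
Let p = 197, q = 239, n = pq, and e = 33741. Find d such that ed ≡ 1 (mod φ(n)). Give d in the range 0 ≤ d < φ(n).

5461

φ(n) = (p−1)(q−1) = 196·238 = 46648.
Need d with 33741·d ≡ 1 (mod 46648). Apply the extended Euclidean algorithm:
46648 = 1*33741 + 12907
33741 = 2*12907 + 7927
12907 = 1*7927 + 4980
7927 = 1*4980 + 2947
4980 = 1*2947 + 2033
2947 = 1*2033 + 914
2033 = 2*914 + 205
914 = 4*205 + 94
205 = 2*94 + 17
94 = 5*17 + 9
17 = 1*9 + 8
9 = 1*8 + 1
8 = 8*1 + 0
Back-substitute:
1 = 9 − 8
1 = −17 + 2·9
1 = 2·94 − 11·17
1 = −11·205 + 24·94
1 = 24·914 − 107·205
1 = −107·2033 + 238·914
1 = 238·2947 − 345·2033
1 = −345·4980 + 583·2947
1 = 583·7927 − 928·4980
1 = −928·12907 + 1511·7927
1 = 1511·33741 − 3950·12907
1 = −3950·46648 + 5461·33741
So 33741·5461 ≡ 1 (mod 46648), hence d = 5461.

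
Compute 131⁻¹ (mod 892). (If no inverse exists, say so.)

143

Run Euclid on (892, 131):
892 = 6×131 + 106
131 = 1×106 + 25
106 = 4×25 + 6
25 = 4×6 + 1
6 = 6×1 + 0
The gcd is 1. Working backward:
1 = 25 − 4·6
1 = −4·106 + 17·25
1 = 17·131 − 21·106
1 = −21·892 + 143·131
So 131·143 ≡ 1 (mod 892).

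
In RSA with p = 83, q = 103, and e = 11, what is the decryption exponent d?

φ(n) = (p−1)(q−1) = 82·102 = 8364.
Need d with 11·d ≡ 1 (mod 8364). Apply the extended Euclidean algorithm:
8364 = 760·11 + 4
11 = 2·4 + 3
4 = 1·3 + 1
3 = 3·1 + 0
Back-substitute:
1 = 4 − 3
1 = −11 + 3·4
1 = 3·8364 − 2281·11
So 11·(-2281) ≡ 1 (mod 8364), hence d ≡ -2281 ≡ 6083 (mod 8364).

6083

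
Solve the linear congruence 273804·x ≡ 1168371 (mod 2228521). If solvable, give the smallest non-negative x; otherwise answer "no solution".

First find gcd(273804, 2228521):
2228521 = 8×273804 + 38089
273804 = 7×38089 + 7181
38089 = 5×7181 + 2184
7181 = 3×2184 + 629
2184 = 3×629 + 297
629 = 2×297 + 35
297 = 8×35 + 17
35 = 2×17 + 1
17 = 17×1 + 0
gcd = 1, so a unique solution mod 2228521 exists.
Back-substitute for the Bézout coefficients:
1 = 35 − 2·17
1 = −2·297 + 17·35
1 = 17·629 − 36·297
1 = −36·2184 + 125·629
1 = 125·7181 − 411·2184
1 = −411·38089 + 2180·7181
1 = 2180·273804 − 15671·38089
1 = −15671·2228521 + 127548·273804
So 273804·(127548) ≡ 1 (mod 2228521), giving 273804⁻¹ ≡ 127548.
x ≡ 273804⁻¹·1168371 ≡ 127548·1168371 ≡ 2185038 (mod 2228521).

2185038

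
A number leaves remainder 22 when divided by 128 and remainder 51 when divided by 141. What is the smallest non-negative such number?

6678

Write x = 22 + 128·k. Then 128·k ≡ 51 − 22 ≡ 29 (mod 141).
Need 128⁻¹ mod 141. Extended Euclid on (141, 128):
141 = 1×128 + 13
128 = 9×13 + 11
13 = 1×11 + 2
11 = 5×2 + 1
2 = 2×1 + 0
Back-substitute:
1 = 11 − 5·2
1 = −5·13 + 6·11
1 = 6·128 − 59·13
1 = −59·141 + 65·128
128⁻¹ ≡ 65 (mod 141), so k ≡ 65·29 ≡ 52 (mod 141).
x = 22 + 128·52 = 6678.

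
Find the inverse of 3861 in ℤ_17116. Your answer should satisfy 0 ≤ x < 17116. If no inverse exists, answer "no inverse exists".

Compute gcd(3861, 17116):
17116 = 4·3861 + 1672
3861 = 2·1672 + 517
1672 = 3·517 + 121
517 = 4·121 + 33
121 = 3·33 + 22
33 = 1·22 + 11
22 = 2·11 + 0
Since gcd = 11 > 1, 3861 is not a unit mod 17116.

no inverse exists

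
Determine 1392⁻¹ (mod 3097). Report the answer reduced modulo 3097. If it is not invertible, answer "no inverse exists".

Apply the Euclidean algorithm to 3097 and 1392:
3097 = 2·1392 + 313
1392 = 4·313 + 140
313 = 2·140 + 33
140 = 4·33 + 8
33 = 4·8 + 1
8 = 8·1 + 0
The gcd is 1. Working backward:
1 = 33 − 4·8
1 = −4·140 + 17·33
1 = 17·313 − 38·140
1 = −38·1392 + 169·313
1 = 169·3097 − 376·1392
So 1392·(-376) ≡ 1 (mod 3097), and -376 ≡ 2721 (mod 3097).

2721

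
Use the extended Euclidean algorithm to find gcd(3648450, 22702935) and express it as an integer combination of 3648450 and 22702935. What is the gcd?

Apply Euclid's algorithm to 22702935 and 3648450:
22702935 = 6×3648450 + 812235
3648450 = 4×812235 + 399510
812235 = 2×399510 + 13215
399510 = 30×13215 + 3060
13215 = 4×3060 + 975
3060 = 3×975 + 135
975 = 7×135 + 30
135 = 4×30 + 15
30 = 2×15 + 0
gcd(3648450, 22702935) = 15.
Working backward:
15 = 135 − 4·30
15 = −4·975 + 29·135
15 = 29·3060 − 91·975
15 = −91·13215 + 393·3060
15 = 393·399510 − 11881·13215
15 = −11881·812235 + 24155·399510
15 = 24155·3648450 − 108501·812235
15 = −108501·22702935 + 675161·3648450
So 15 = (-108501)·22702935 + (675161)·3648450.

15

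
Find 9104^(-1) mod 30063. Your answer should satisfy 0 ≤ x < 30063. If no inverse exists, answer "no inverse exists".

7136

Apply the Euclidean algorithm to 30063 and 9104:
30063 = 3×9104 + 2751
9104 = 3×2751 + 851
2751 = 3×851 + 198
851 = 4×198 + 59
198 = 3×59 + 21
59 = 2×21 + 17
21 = 1×17 + 4
17 = 4×4 + 1
4 = 4×1 + 0
gcd = 1, so the inverse exists. Back-substitute:
1 = 17 − 4·4
1 = −4·21 + 5·17
1 = 5·59 − 14·21
1 = −14·198 + 47·59
1 = 47·851 − 202·198
1 = −202·2751 + 653·851
1 = 653·9104 − 2161·2751
1 = −2161·30063 + 7136·9104
So 9104·7136 ≡ 1 (mod 30063).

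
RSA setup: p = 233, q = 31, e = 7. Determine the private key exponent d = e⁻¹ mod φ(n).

2983

φ(n) = (p−1)(q−1) = 232·30 = 6960.
Need d with 7·d ≡ 1 (mod 6960). Apply the extended Euclidean algorithm:
6960 = 994·7 + 2
7 = 3·2 + 1
2 = 2·1 + 0
Back-substitute:
1 = 7 − 3·2
1 = −3·6960 + 2983·7
So 7·2983 ≡ 1 (mod 6960), hence d = 2983.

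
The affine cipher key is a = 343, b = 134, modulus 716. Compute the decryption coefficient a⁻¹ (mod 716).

gcd(716, 343) by repeated division:
716 = 2×343 + 30
343 = 11×30 + 13
30 = 2×13 + 4
13 = 3×4 + 1
4 = 4×1 + 0
Since gcd(343, 716) = 1, back-substitute to write 1 as a combination:
1 = 13 − 3·4
1 = −3·30 + 7·13
1 = 7·343 − 80·30
1 = −80·716 + 167·343
So 343·167 ≡ 1 (mod 716).

167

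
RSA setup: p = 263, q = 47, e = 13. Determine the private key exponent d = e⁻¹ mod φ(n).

11125

φ(n) = (p−1)(q−1) = 262·46 = 12052.
Need d with 13·d ≡ 1 (mod 12052). Apply the extended Euclidean algorithm:
12052 = 927·13 + 1
13 = 13·1 + 0
Back-substitute:
1 = 12052 − 927·13
So 13·(-927) ≡ 1 (mod 12052), hence d ≡ -927 ≡ 11125 (mod 12052).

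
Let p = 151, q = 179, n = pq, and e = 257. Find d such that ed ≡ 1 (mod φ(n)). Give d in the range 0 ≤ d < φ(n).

10493

φ(n) = (p−1)(q−1) = 150·178 = 26700.
Need d with 257·d ≡ 1 (mod 26700). Apply the extended Euclidean algorithm:
26700 = 103*257 + 229
257 = 1*229 + 28
229 = 8*28 + 5
28 = 5*5 + 3
5 = 1*3 + 2
3 = 1*2 + 1
2 = 2*1 + 0
Back-substitute:
1 = 3 − 2
1 = −5 + 2·3
1 = 2·28 − 11·5
1 = −11·229 + 90·28
1 = 90·257 − 101·229
1 = −101·26700 + 10493·257
So 257·10493 ≡ 1 (mod 26700), hence d = 10493.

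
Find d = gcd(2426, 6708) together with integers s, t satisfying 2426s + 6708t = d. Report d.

Apply Euclid's algorithm to 6708 and 2426:
6708 = 2*2426 + 1856
2426 = 1*1856 + 570
1856 = 3*570 + 146
570 = 3*146 + 132
146 = 1*132 + 14
132 = 9*14 + 6
14 = 2*6 + 2
6 = 3*2 + 0
gcd(2426, 6708) = 2.
Back-substituting:
2 = 14 − 2·6
2 = −2·132 + 19·14
2 = 19·146 − 21·132
2 = −21·570 + 82·146
2 = 82·1856 − 267·570
2 = −267·2426 + 349·1856
2 = 349·6708 − 965·2426
So 2 = (349)·6708 + (-965)·2426.

2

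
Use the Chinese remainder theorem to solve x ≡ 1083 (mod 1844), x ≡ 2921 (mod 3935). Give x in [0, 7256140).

4292071

Write x = 1083 + 1844·k. Then 1844·k ≡ 2921 − 1083 ≡ 1838 (mod 3935).
Need 1844⁻¹ mod 3935. Extended Euclid on (3935, 1844):
3935 = 2·1844 + 247
1844 = 7·247 + 115
247 = 2·115 + 17
115 = 6·17 + 13
17 = 1·13 + 4
13 = 3·4 + 1
4 = 4·1 + 0
Back-substitute:
1 = 13 − 3·4
1 = −3·17 + 4·13
1 = 4·115 − 27·17
1 = −27·247 + 58·115
1 = 58·1844 − 433·247
1 = −433·3935 + 924·1844
1844⁻¹ ≡ 924 (mod 3935), so k ≡ 924·1838 ≡ 2327 (mod 3935).
x = 1083 + 1844·2327 = 4292071.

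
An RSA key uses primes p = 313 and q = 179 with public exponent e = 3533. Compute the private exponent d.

10469

φ(n) = (p−1)(q−1) = 312·178 = 55536.
Need d with 3533·d ≡ 1 (mod 55536). Apply the extended Euclidean algorithm:
55536 = 15·3533 + 2541
3533 = 1·2541 + 992
2541 = 2·992 + 557
992 = 1·557 + 435
557 = 1·435 + 122
435 = 3·122 + 69
122 = 1·69 + 53
69 = 1·53 + 16
53 = 3·16 + 5
16 = 3·5 + 1
5 = 5·1 + 0
Back-substitute:
1 = 16 − 3·5
1 = −3·53 + 10·16
1 = 10·69 − 13·53
1 = −13·122 + 23·69
1 = 23·435 − 82·122
1 = −82·557 + 105·435
1 = 105·992 − 187·557
1 = −187·2541 + 479·992
1 = 479·3533 − 666·2541
1 = −666·55536 + 10469·3533
So 3533·10469 ≡ 1 (mod 55536), hence d = 10469.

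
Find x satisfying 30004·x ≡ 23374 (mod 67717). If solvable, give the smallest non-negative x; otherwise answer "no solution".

2840

First find gcd(30004, 67717):
67717 = 2*30004 + 7709
30004 = 3*7709 + 6877
7709 = 1*6877 + 832
6877 = 8*832 + 221
832 = 3*221 + 169
221 = 1*169 + 52
169 = 3*52 + 13
52 = 4*13 + 0
gcd = 13 and 13 | 23374, so solutions exist. Divide through by 13: 2308x ≡ 1798 (mod 5209).
Now find 2308⁻¹ mod 5209:
5209 = 2×2308 + 593
2308 = 3×593 + 529
593 = 1×529 + 64
529 = 8×64 + 17
64 = 3×17 + 13
17 = 1×13 + 4
13 = 3×4 + 1
4 = 4×1 + 0
Back-substitute:
1 = 13 − 3·4
1 = −3·17 + 4·13
1 = 4·64 − 15·17
1 = −15·529 + 124·64
1 = 124·593 − 139·529
1 = −139·2308 + 541·593
1 = 541·5209 − 1221·2308
So 2308·(-1221) ≡ 1 (mod 5209), i.e. 2308⁻¹ ≡ 3988.
Then x ≡ 3988·1798 ≡ 2840 (mod 5209); the smallest non-negative solution is x = 2840.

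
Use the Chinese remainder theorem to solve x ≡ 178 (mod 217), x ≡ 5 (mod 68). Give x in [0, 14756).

8641

Write x = 178 + 217·k. Then 217·k ≡ 5 − 178 ≡ 31 (mod 68).
Need 217⁻¹ mod 68. Extended Euclid on (68, 13):
68 = 5*13 + 3
13 = 4*3 + 1
3 = 3*1 + 0
Back-substitute:
1 = 13 − 4·3
1 = −4·68 + 21·13
217⁻¹ ≡ 21 (mod 68), so k ≡ 21·31 ≡ 39 (mod 68).
x = 178 + 217·39 = 8641.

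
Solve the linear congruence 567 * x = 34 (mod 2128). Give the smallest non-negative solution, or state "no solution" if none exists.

gcd(567, 2128):
2128 = 3·567 + 427
567 = 1·427 + 140
427 = 3·140 + 7
140 = 20·7 + 0
gcd = 7, but 7 ∤ 34, so the congruence has no solution.

no solution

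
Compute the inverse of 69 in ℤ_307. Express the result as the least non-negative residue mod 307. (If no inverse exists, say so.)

89

Apply the Euclidean algorithm to 307 and 69:
307 = 4×69 + 31
69 = 2×31 + 7
31 = 4×7 + 3
7 = 2×3 + 1
3 = 3×1 + 0
Since gcd(69, 307) = 1, back-substitute to write 1 as a combination:
1 = 7 − 2·3
1 = −2·31 + 9·7
1 = 9·69 − 20·31
1 = −20·307 + 89·69
So 69·89 ≡ 1 (mod 307).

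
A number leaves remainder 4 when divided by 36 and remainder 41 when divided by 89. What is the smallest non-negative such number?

1732

Write x = 4 + 36·k. Then 36·k ≡ 41 − 4 ≡ 37 (mod 89).
Need 36⁻¹ mod 89. Extended Euclid on (89, 36):
89 = 2×36 + 17
36 = 2×17 + 2
17 = 8×2 + 1
2 = 2×1 + 0
Back-substitute:
1 = 17 − 8·2
1 = −8·36 + 17·17
1 = 17·89 − 42·36
36⁻¹ ≡ 47 (mod 89), so k ≡ 47·37 ≡ 48 (mod 89).
x = 4 + 36·48 = 1732.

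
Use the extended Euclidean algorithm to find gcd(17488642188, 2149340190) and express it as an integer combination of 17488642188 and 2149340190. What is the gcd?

Apply Euclid's algorithm to 17488642188 and 2149340190:
17488642188 = 8*2149340190 + 293920668
2149340190 = 7*293920668 + 91895514
293920668 = 3*91895514 + 18234126
91895514 = 5*18234126 + 724884
18234126 = 25*724884 + 112026
724884 = 6*112026 + 52728
112026 = 2*52728 + 6570
52728 = 8*6570 + 168
6570 = 39*168 + 18
168 = 9*18 + 6
18 = 3*6 + 0
gcd(17488642188, 2149340190) = 6.
Express as a combination:
6 = 168 − 9·18
6 = −9·6570 + 352·168
6 = 352·52728 − 2825·6570
6 = −2825·112026 + 6002·52728
6 = 6002·724884 − 38837·112026
6 = −38837·18234126 + 976927·724884
6 = 976927·91895514 − 4923472·18234126
6 = −4923472·293920668 + 15747343·91895514
6 = 15747343·2149340190 − 115154873·293920668
6 = −115154873·17488642188 + 936986327·2149340190
So 6 = (-115154873)·17488642188 + (936986327)·2149340190.

6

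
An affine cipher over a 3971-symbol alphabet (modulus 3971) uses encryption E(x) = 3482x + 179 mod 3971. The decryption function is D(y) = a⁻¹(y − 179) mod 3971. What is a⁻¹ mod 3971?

3500

Apply the Euclidean algorithm to 3971 and 3482:
3971 = 1·3482 + 489
3482 = 7·489 + 59
489 = 8·59 + 17
59 = 3·17 + 8
17 = 2·8 + 1
8 = 8·1 + 0
The gcd is 1. Working backward:
1 = 17 − 2·8
1 = −2·59 + 7·17
1 = 7·489 − 58·59
1 = −58·3482 + 413·489
1 = 413·3971 − 471·3482
Thus 3482·(-471) ≡ 1 (mod 3971); reducing, -471 mod 3971 = 3500.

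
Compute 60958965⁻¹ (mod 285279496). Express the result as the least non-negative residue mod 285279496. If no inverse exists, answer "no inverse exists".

Extended Euclidean algorithm:
285279496 = 4×60958965 + 41443636
60958965 = 1×41443636 + 19515329
41443636 = 2×19515329 + 2412978
19515329 = 8×2412978 + 211505
2412978 = 11×211505 + 86423
211505 = 2×86423 + 38659
86423 = 2×38659 + 9105
38659 = 4×9105 + 2239
9105 = 4×2239 + 149
2239 = 15×149 + 4
149 = 37×4 + 1
4 = 4×1 + 0
Since gcd(60958965, 285279496) = 1, back-substitute to write 1 as a combination:
1 = 149 − 37·4
1 = −37·2239 + 556·149
1 = 556·9105 − 2261·2239
1 = −2261·38659 + 9600·9105
1 = 9600·86423 − 21461·38659
1 = −21461·211505 + 52522·86423
1 = 52522·2412978 − 599203·211505
1 = −599203·19515329 + 4846146·2412978
1 = 4846146·41443636 − 10291495·19515329
1 = −10291495·60958965 + 15137641·41443636
1 = 15137641·285279496 − 70842059·60958965
Thus 60958965·(-70842059) ≡ 1 (mod 285279496); reducing, -70842059 mod 285279496 = 214437437.

214437437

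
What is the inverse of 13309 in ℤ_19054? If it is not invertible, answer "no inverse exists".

1257

Extended Euclidean algorithm:
19054 = 1*13309 + 5745
13309 = 2*5745 + 1819
5745 = 3*1819 + 288
1819 = 6*288 + 91
288 = 3*91 + 15
91 = 6*15 + 1
15 = 15*1 + 0
The gcd is 1. Working backward:
1 = 91 − 6·15
1 = −6·288 + 19·91
1 = 19·1819 − 120·288
1 = −120·5745 + 379·1819
1 = 379·13309 − 878·5745
1 = −878·19054 + 1257·13309
So 13309·1257 ≡ 1 (mod 19054).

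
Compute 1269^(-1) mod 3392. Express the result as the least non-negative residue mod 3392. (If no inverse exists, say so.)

989

Apply the Euclidean algorithm to 3392 and 1269:
3392 = 2×1269 + 854
1269 = 1×854 + 415
854 = 2×415 + 24
415 = 17×24 + 7
24 = 3×7 + 3
7 = 2×3 + 1
3 = 3×1 + 0
The gcd is 1. Working backward:
1 = 7 − 2·3
1 = −2·24 + 7·7
1 = 7·415 − 121·24
1 = −121·854 + 249·415
1 = 249·1269 − 370·854
1 = −370·3392 + 989·1269
So 1269·989 ≡ 1 (mod 3392).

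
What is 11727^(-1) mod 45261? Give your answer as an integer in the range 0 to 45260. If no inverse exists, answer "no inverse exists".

Compute gcd(11727, 45261):
45261 = 3×11727 + 10080
11727 = 1×10080 + 1647
10080 = 6×1647 + 198
1647 = 8×198 + 63
198 = 3×63 + 9
63 = 7×9 + 0
gcd(11727, 45261) = 9 ≠ 1, so 11727 has no multiplicative inverse modulo 45261.

no inverse exists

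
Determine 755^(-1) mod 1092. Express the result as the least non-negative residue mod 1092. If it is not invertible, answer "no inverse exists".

Run Euclid on (1092, 755):
1092 = 1×755 + 337
755 = 2×337 + 81
337 = 4×81 + 13
81 = 6×13 + 3
13 = 4×3 + 1
3 = 3×1 + 0
Since gcd(755, 1092) = 1, back-substitute to write 1 as a combination:
1 = 13 − 4·3
1 = −4·81 + 25·13
1 = 25·337 − 104·81
1 = −104·755 + 233·337
1 = 233·1092 − 337·755
Thus 755·(-337) ≡ 1 (mod 1092); reducing, -337 mod 1092 = 755.

755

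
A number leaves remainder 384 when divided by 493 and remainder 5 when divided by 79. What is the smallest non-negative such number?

Write x = 384 + 493·k. Then 493·k ≡ 5 − 384 ≡ 16 (mod 79).
Need 493⁻¹ mod 79. Extended Euclid on (79, 19):
79 = 4·19 + 3
19 = 6·3 + 1
3 = 3·1 + 0
Back-substitute:
1 = 19 − 6·3
1 = −6·79 + 25·19
493⁻¹ ≡ 25 (mod 79), so k ≡ 25·16 ≡ 5 (mod 79).
x = 384 + 493·5 = 2849.

2849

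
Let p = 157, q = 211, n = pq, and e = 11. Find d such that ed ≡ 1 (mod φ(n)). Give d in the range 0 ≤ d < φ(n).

φ(n) = (p−1)(q−1) = 156·210 = 32760.
Need d with 11·d ≡ 1 (mod 32760). Apply the extended Euclidean algorithm:
32760 = 2978*11 + 2
11 = 5*2 + 1
2 = 2*1 + 0
Back-substitute:
1 = 11 − 5·2
1 = −5·32760 + 14891·11
So 11·14891 ≡ 1 (mod 32760), hence d = 14891.

14891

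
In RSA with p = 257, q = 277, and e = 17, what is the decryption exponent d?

φ(n) = (p−1)(q−1) = 256·276 = 70656.
Need d with 17·d ≡ 1 (mod 70656). Apply the extended Euclidean algorithm:
70656 = 4156·17 + 4
17 = 4·4 + 1
4 = 4·1 + 0
Back-substitute:
1 = 17 − 4·4
1 = −4·70656 + 16625·17
So 17·16625 ≡ 1 (mod 70656), hence d = 16625.

16625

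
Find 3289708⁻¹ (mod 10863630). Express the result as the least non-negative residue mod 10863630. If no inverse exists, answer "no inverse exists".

Euclidean algorithm on 10863630, 3289708:
10863630 = 3*3289708 + 994506
3289708 = 3*994506 + 306190
994506 = 3*306190 + 75936
306190 = 4*75936 + 2446
75936 = 31*2446 + 110
2446 = 22*110 + 26
110 = 4*26 + 6
26 = 4*6 + 2
6 = 3*2 + 0
gcd(3289708, 10863630) = 2 ≠ 1, so 3289708 has no multiplicative inverse modulo 10863630.

no inverse exists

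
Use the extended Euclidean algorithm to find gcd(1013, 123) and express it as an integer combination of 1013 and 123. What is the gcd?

Euclidean algorithm:
1013 = 8×123 + 29
123 = 4×29 + 7
29 = 4×7 + 1
7 = 7×1 + 0
gcd(1013, 123) = 1.
Express as a combination:
1 = 29 − 4·7
1 = −4·123 + 17·29
1 = 17·1013 − 140·123
So 1 = (17)·1013 + (-140)·123.

1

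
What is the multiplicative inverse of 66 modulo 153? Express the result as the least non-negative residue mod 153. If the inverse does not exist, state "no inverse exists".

no inverse exists

Euclidean algorithm on 153, 66:
153 = 2×66 + 21
66 = 3×21 + 3
21 = 7×3 + 0
gcd(66, 153) = 3 ≠ 1, so 66 has no multiplicative inverse modulo 153.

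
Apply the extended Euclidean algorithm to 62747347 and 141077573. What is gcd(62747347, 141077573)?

Euclidean algorithm:
141077573 = 2·62747347 + 15582879
62747347 = 4·15582879 + 415831
15582879 = 37·415831 + 197132
415831 = 2·197132 + 21567
197132 = 9·21567 + 3029
21567 = 7·3029 + 364
3029 = 8·364 + 117
364 = 3·117 + 13
117 = 9·13 + 0
gcd(62747347, 141077573) = 13.
Back-substituting:
13 = 364 − 3·117
13 = −3·3029 + 25·364
13 = 25·21567 − 178·3029
13 = −178·197132 + 1627·21567
13 = 1627·415831 − 3432·197132
13 = −3432·15582879 + 128611·415831
13 = 128611·62747347 − 517876·15582879
13 = −517876·141077573 + 1164363·62747347
So 13 = (-517876)·141077573 + (1164363)·62747347.

13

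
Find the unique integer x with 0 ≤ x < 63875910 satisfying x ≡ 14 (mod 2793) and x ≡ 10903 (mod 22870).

51148223

Write x = 14 + 2793·k. Then 2793·k ≡ 10903 − 14 ≡ 10889 (mod 22870).
Need 2793⁻¹ mod 22870. Extended Euclid on (22870, 2793):
22870 = 8*2793 + 526
2793 = 5*526 + 163
526 = 3*163 + 37
163 = 4*37 + 15
37 = 2*15 + 7
15 = 2*7 + 1
7 = 7*1 + 0
Back-substitute:
1 = 15 − 2·7
1 = −2·37 + 5·15
1 = 5·163 − 22·37
1 = −22·526 + 71·163
1 = 71·2793 − 377·526
1 = −377·22870 + 3087·2793
2793⁻¹ ≡ 3087 (mod 22870), so k ≡ 3087·10889 ≡ 18313 (mod 22870).
x = 14 + 2793·18313 = 51148223.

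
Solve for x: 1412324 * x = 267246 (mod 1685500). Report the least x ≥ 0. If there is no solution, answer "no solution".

no solution

gcd(1412324, 1685500):
1685500 = 1·1412324 + 273176
1412324 = 5·273176 + 46444
273176 = 5·46444 + 40956
46444 = 1·40956 + 5488
40956 = 7·5488 + 2540
5488 = 2·2540 + 408
2540 = 6·408 + 92
408 = 4·92 + 40
92 = 2·40 + 12
40 = 3·12 + 4
12 = 3·4 + 0
gcd = 4, but 4 ∤ 267246, so the congruence has no solution.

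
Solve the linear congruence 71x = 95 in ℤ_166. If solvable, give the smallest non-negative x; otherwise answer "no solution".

First find gcd(71, 166):
166 = 2·71 + 24
71 = 2·24 + 23
24 = 1·23 + 1
23 = 23·1 + 0
gcd = 1, so a unique solution mod 166 exists.
Back-substitute for the Bézout coefficients:
1 = 24 − 23
1 = −71 + 3·24
1 = 3·166 − 7·71
So 71·(-7) ≡ 1 (mod 166), giving 71⁻¹ ≡ 159.
x ≡ 71⁻¹·95 ≡ 159·95 ≡ 165 (mod 166).

165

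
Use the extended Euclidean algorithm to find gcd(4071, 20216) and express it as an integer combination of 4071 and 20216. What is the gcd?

1

Repeated division:
20216 = 4×4071 + 3932
4071 = 1×3932 + 139
3932 = 28×139 + 40
139 = 3×40 + 19
40 = 2×19 + 2
19 = 9×2 + 1
2 = 2×1 + 0
gcd(4071, 20216) = 1.
Express as a combination:
1 = 19 − 9·2
1 = −9·40 + 19·19
1 = 19·139 − 66·40
1 = −66·3932 + 1867·139
1 = 1867·4071 − 1933·3932
1 = −1933·20216 + 9599·4071
So 1 = (-1933)·20216 + (9599)·4071.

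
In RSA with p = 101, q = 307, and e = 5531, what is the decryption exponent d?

25571

φ(n) = (p−1)(q−1) = 100·306 = 30600.
Need d with 5531·d ≡ 1 (mod 30600). Apply the extended Euclidean algorithm:
30600 = 5·5531 + 2945
5531 = 1·2945 + 2586
2945 = 1·2586 + 359
2586 = 7·359 + 73
359 = 4·73 + 67
73 = 1·67 + 6
67 = 11·6 + 1
6 = 6·1 + 0
Back-substitute:
1 = 67 − 11·6
1 = −11·73 + 12·67
1 = 12·359 − 59·73
1 = −59·2586 + 425·359
1 = 425·2945 − 484·2586
1 = −484·5531 + 909·2945
1 = 909·30600 − 5029·5531
So 5531·(-5029) ≡ 1 (mod 30600), hence d ≡ -5029 ≡ 25571 (mod 30600).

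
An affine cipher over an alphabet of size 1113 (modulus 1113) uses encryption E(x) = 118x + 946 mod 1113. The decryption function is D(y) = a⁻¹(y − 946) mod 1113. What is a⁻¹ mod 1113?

349

Extended Euclidean algorithm:
1113 = 9×118 + 51
118 = 2×51 + 16
51 = 3×16 + 3
16 = 5×3 + 1
3 = 3×1 + 0
gcd = 1, so the inverse exists. Back-substitute:
1 = 16 − 5·3
1 = −5·51 + 16·16
1 = 16·118 − 37·51
1 = −37·1113 + 349·118
So 118·349 ≡ 1 (mod 1113).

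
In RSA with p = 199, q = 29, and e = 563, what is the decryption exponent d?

4835

φ(n) = (p−1)(q−1) = 198·28 = 5544.
Need d with 563·d ≡ 1 (mod 5544). Apply the extended Euclidean algorithm:
5544 = 9*563 + 477
563 = 1*477 + 86
477 = 5*86 + 47
86 = 1*47 + 39
47 = 1*39 + 8
39 = 4*8 + 7
8 = 1*7 + 1
7 = 7*1 + 0
Back-substitute:
1 = 8 − 7
1 = −39 + 5·8
1 = 5·47 − 6·39
1 = −6·86 + 11·47
1 = 11·477 − 61·86
1 = −61·563 + 72·477
1 = 72·5544 − 709·563
So 563·(-709) ≡ 1 (mod 5544), hence d ≡ -709 ≡ 4835 (mod 5544).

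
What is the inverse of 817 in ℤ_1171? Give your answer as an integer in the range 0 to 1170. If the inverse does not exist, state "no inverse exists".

43

Run Euclid on (1171, 817):
1171 = 1*817 + 354
817 = 2*354 + 109
354 = 3*109 + 27
109 = 4*27 + 1
27 = 27*1 + 0
gcd = 1, so the inverse exists. Back-substitute:
1 = 109 − 4·27
1 = −4·354 + 13·109
1 = 13·817 − 30·354
1 = −30·1171 + 43·817
So 817·43 ≡ 1 (mod 1171).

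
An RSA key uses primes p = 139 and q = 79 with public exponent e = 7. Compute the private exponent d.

6151

φ(n) = (p−1)(q−1) = 138·78 = 10764.
Need d with 7·d ≡ 1 (mod 10764). Apply the extended Euclidean algorithm:
10764 = 1537*7 + 5
7 = 1*5 + 2
5 = 2*2 + 1
2 = 2*1 + 0
Back-substitute:
1 = 5 − 2·2
1 = −2·7 + 3·5
1 = 3·10764 − 4613·7
So 7·(-4613) ≡ 1 (mod 10764), hence d ≡ -4613 ≡ 6151 (mod 10764).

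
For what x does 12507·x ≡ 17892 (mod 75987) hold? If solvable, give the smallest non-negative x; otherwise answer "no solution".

First find gcd(12507, 75987):
75987 = 6×12507 + 945
12507 = 13×945 + 222
945 = 4×222 + 57
222 = 3×57 + 51
57 = 1×51 + 6
51 = 8×6 + 3
6 = 2×3 + 0
gcd = 3 and 3 | 17892, so solutions exist. Divide through by 3: 4169x ≡ 5964 (mod 25329).
Now find 4169⁻¹ mod 25329:
25329 = 6·4169 + 315
4169 = 13·315 + 74
315 = 4·74 + 19
74 = 3·19 + 17
19 = 1·17 + 2
17 = 8·2 + 1
2 = 2·1 + 0
Back-substitute:
1 = 17 − 8·2
1 = −8·19 + 9·17
1 = 9·74 − 35·19
1 = −35·315 + 149·74
1 = 149·4169 − 1972·315
1 = −1972·25329 + 11981·4169
So 4169⁻¹ ≡ 11981 (mod 25329).
Then x ≡ 11981·5964 ≡ 1575 (mod 25329); the smallest non-negative solution is x = 1575.

1575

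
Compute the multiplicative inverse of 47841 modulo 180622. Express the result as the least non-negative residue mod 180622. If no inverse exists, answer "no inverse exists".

Extended Euclidean algorithm:
180622 = 3·47841 + 37099
47841 = 1·37099 + 10742
37099 = 3·10742 + 4873
10742 = 2·4873 + 996
4873 = 4·996 + 889
996 = 1·889 + 107
889 = 8·107 + 33
107 = 3·33 + 8
33 = 4·8 + 1
8 = 8·1 + 0
gcd = 1, so the inverse exists. Back-substitute:
1 = 33 − 4·8
1 = −4·107 + 13·33
1 = 13·889 − 108·107
1 = −108·996 + 121·889
1 = 121·4873 − 592·996
1 = −592·10742 + 1305·4873
1 = 1305·37099 − 4507·10742
1 = −4507·47841 + 5812·37099
1 = 5812·180622 − 21943·47841
Thus 47841·(-21943) ≡ 1 (mod 180622); reducing, -21943 mod 180622 = 158679.

158679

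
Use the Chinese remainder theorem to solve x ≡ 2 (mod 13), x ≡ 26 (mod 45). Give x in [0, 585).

Write x = 2 + 13·k. Then 13·k ≡ 26 − 2 ≡ 24 (mod 45).
Need 13⁻¹ mod 45. Extended Euclid on (45, 13):
45 = 3×13 + 6
13 = 2×6 + 1
6 = 6×1 + 0
Back-substitute:
1 = 13 − 2·6
1 = −2·45 + 7·13
13⁻¹ ≡ 7 (mod 45), so k ≡ 7·24 ≡ 33 (mod 45).
x = 2 + 13·33 = 431.

431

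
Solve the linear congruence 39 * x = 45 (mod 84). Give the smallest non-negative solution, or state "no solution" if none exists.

First find gcd(39, 84):
84 = 2·39 + 6
39 = 6·6 + 3
6 = 2·3 + 0
gcd = 3 and 3 | 45, so solutions exist. Divide through by 3: 13x ≡ 15 (mod 28).
Now find 13⁻¹ mod 28:
28 = 2*13 + 2
13 = 6*2 + 1
2 = 2*1 + 0
Back-substitute:
1 = 13 − 6·2
1 = −6·28 + 13·13
So 13⁻¹ ≡ 13 (mod 28).
Then x ≡ 13·15 ≡ 27 (mod 28); the smallest non-negative solution is x = 27.

27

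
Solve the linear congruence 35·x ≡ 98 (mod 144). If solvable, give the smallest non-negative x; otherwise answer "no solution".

First find gcd(35, 144):
144 = 4*35 + 4
35 = 8*4 + 3
4 = 1*3 + 1
3 = 3*1 + 0
gcd = 1, so a unique solution mod 144 exists.
Back-substitute for the Bézout coefficients:
1 = 4 − 3
1 = −35 + 9·4
1 = 9·144 − 37·35
So 35·(-37) ≡ 1 (mod 144), giving 35⁻¹ ≡ 107.
x ≡ 35⁻¹·98 ≡ 107·98 ≡ 118 (mod 144).

118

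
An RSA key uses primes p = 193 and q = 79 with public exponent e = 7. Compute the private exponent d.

φ(n) = (p−1)(q−1) = 192·78 = 14976.
Need d with 7·d ≡ 1 (mod 14976). Apply the extended Euclidean algorithm:
14976 = 2139·7 + 3
7 = 2·3 + 1
3 = 3·1 + 0
Back-substitute:
1 = 7 − 2·3
1 = −2·14976 + 4279·7
So 7·4279 ≡ 1 (mod 14976), hence d = 4279.

4279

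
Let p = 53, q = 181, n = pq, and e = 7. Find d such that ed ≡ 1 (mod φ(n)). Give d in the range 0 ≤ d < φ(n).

φ(n) = (p−1)(q−1) = 52·180 = 9360.
Need d with 7·d ≡ 1 (mod 9360). Apply the extended Euclidean algorithm:
9360 = 1337·7 + 1
7 = 7·1 + 0
Back-substitute:
1 = 9360 − 1337·7
So 7·(-1337) ≡ 1 (mod 9360), hence d ≡ -1337 ≡ 8023 (mod 9360).

8023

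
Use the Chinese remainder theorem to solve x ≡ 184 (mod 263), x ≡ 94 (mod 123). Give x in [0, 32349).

Write x = 184 + 263·k. Then 263·k ≡ 94 − 184 ≡ 33 (mod 123).
Need 263⁻¹ mod 123. Extended Euclid on (123, 17):
123 = 7·17 + 4
17 = 4·4 + 1
4 = 4·1 + 0
Back-substitute:
1 = 17 − 4·4
1 = −4·123 + 29·17
263⁻¹ ≡ 29 (mod 123), so k ≡ 29·33 ≡ 96 (mod 123).
x = 184 + 263·96 = 25432.

25432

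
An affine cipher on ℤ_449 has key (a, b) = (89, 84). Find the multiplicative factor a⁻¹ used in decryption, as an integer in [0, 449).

111

Apply the Euclidean algorithm to 449 and 89:
449 = 5*89 + 4
89 = 22*4 + 1
4 = 4*1 + 0
The gcd is 1. Working backward:
1 = 89 − 22·4
1 = −22·449 + 111·89
So 89·111 ≡ 1 (mod 449).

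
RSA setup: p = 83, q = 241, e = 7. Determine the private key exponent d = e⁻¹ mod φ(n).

φ(n) = (p−1)(q−1) = 82·240 = 19680.
Need d with 7·d ≡ 1 (mod 19680). Apply the extended Euclidean algorithm:
19680 = 2811×7 + 3
7 = 2×3 + 1
3 = 3×1 + 0
Back-substitute:
1 = 7 − 2·3
1 = −2·19680 + 5623·7
So 7·5623 ≡ 1 (mod 19680), hence d = 5623.

5623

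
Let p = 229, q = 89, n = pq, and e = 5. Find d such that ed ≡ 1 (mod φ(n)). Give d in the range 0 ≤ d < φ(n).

4013

φ(n) = (p−1)(q−1) = 228·88 = 20064.
Need d with 5·d ≡ 1 (mod 20064). Apply the extended Euclidean algorithm:
20064 = 4012×5 + 4
5 = 1×4 + 1
4 = 4×1 + 0
Back-substitute:
1 = 5 − 4
1 = −20064 + 4013·5
So 5·4013 ≡ 1 (mod 20064), hence d = 4013.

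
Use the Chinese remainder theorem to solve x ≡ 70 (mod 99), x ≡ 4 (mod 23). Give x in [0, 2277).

763

Write x = 70 + 99·k. Then 99·k ≡ 4 − 70 ≡ 3 (mod 23).
Need 99⁻¹ mod 23. Extended Euclid on (23, 7):
23 = 3·7 + 2
7 = 3·2 + 1
2 = 2·1 + 0
Back-substitute:
1 = 7 − 3·2
1 = −3·23 + 10·7
99⁻¹ ≡ 10 (mod 23), so k ≡ 10·3 ≡ 7 (mod 23).
x = 70 + 99·7 = 763.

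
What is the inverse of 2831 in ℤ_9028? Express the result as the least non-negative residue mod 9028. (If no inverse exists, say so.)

8623

Extended Euclidean algorithm:
9028 = 3·2831 + 535
2831 = 5·535 + 156
535 = 3·156 + 67
156 = 2·67 + 22
67 = 3·22 + 1
22 = 22·1 + 0
The gcd is 1. Working backward:
1 = 67 − 3·22
1 = −3·156 + 7·67
1 = 7·535 − 24·156
1 = −24·2831 + 127·535
1 = 127·9028 − 405·2831
Hence 2831⁻¹ ≡ -405 ≡ 8623 (mod 9028).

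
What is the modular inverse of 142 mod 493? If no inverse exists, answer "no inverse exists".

gcd(493, 142) by repeated division:
493 = 3*142 + 67
142 = 2*67 + 8
67 = 8*8 + 3
8 = 2*3 + 2
3 = 1*2 + 1
2 = 2*1 + 0
The gcd is 1. Working backward:
1 = 3 − 2
1 = −8 + 3·3
1 = 3·67 − 25·8
1 = −25·142 + 53·67
1 = 53·493 − 184·142
Thus 142·(-184) ≡ 1 (mod 493); reducing, -184 mod 493 = 309.

309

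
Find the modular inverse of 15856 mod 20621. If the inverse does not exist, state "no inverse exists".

Apply the Euclidean algorithm to 20621 and 15856:
20621 = 1*15856 + 4765
15856 = 3*4765 + 1561
4765 = 3*1561 + 82
1561 = 19*82 + 3
82 = 27*3 + 1
3 = 3*1 + 0
Since gcd(15856, 20621) = 1, back-substitute to write 1 as a combination:
1 = 82 − 27·3
1 = −27·1561 + 514·82
1 = 514·4765 − 1569·1561
1 = −1569·15856 + 5221·4765
1 = 5221·20621 − 6790·15856
So 15856·(-6790) ≡ 1 (mod 20621), and -6790 ≡ 13831 (mod 20621).

13831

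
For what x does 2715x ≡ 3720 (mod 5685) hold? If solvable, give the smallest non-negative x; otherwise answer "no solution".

First find gcd(2715, 5685):
5685 = 2×2715 + 255
2715 = 10×255 + 165
255 = 1×165 + 90
165 = 1×90 + 75
90 = 1×75 + 15
75 = 5×15 + 0
gcd = 15 and 15 | 3720, so solutions exist. Divide through by 15: 181x ≡ 248 (mod 379).
Now find 181⁻¹ mod 379:
379 = 2·181 + 17
181 = 10·17 + 11
17 = 1·11 + 6
11 = 1·6 + 5
6 = 1·5 + 1
5 = 5·1 + 0
Back-substitute:
1 = 6 − 5
1 = −11 + 2·6
1 = 2·17 − 3·11
1 = −3·181 + 32·17
1 = 32·379 − 67·181
So 181·(-67) ≡ 1 (mod 379), i.e. 181⁻¹ ≡ 312.
Then x ≡ 312·248 ≡ 60 (mod 379); the smallest non-negative solution is x = 60.

60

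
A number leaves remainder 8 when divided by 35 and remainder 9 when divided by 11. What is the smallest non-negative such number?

218

Write x = 8 + 35·k. Then 35·k ≡ 9 − 8 ≡ 1 (mod 11).
Need 35⁻¹ mod 11. Extended Euclid on (11, 2):
11 = 5*2 + 1
2 = 2*1 + 0
Back-substitute:
1 = 11 − 5·2
35⁻¹ ≡ 6 (mod 11), so k ≡ 6·1 ≡ 6 (mod 11).
x = 8 + 35·6 = 218.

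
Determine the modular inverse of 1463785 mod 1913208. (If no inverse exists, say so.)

599041

Apply the Euclidean algorithm to 1913208 and 1463785:
1913208 = 1*1463785 + 449423
1463785 = 3*449423 + 115516
449423 = 3*115516 + 102875
115516 = 1*102875 + 12641
102875 = 8*12641 + 1747
12641 = 7*1747 + 412
1747 = 4*412 + 99
412 = 4*99 + 16
99 = 6*16 + 3
16 = 5*3 + 1
3 = 3*1 + 0
Since gcd(1463785, 1913208) = 1, back-substitute to write 1 as a combination:
1 = 16 − 5·3
1 = −5·99 + 31·16
1 = 31·412 − 129·99
1 = −129·1747 + 547·412
1 = 547·12641 − 3958·1747
1 = −3958·102875 + 32211·12641
1 = 32211·115516 − 36169·102875
1 = −36169·449423 + 140718·115516
1 = 140718·1463785 − 458323·449423
1 = −458323·1913208 + 599041·1463785
So 1463785·599041 ≡ 1 (mod 1913208).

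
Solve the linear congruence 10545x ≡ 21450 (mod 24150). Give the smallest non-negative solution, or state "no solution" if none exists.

First find gcd(10545, 24150):
24150 = 2×10545 + 3060
10545 = 3×3060 + 1365
3060 = 2×1365 + 330
1365 = 4×330 + 45
330 = 7×45 + 15
45 = 3×15 + 0
gcd = 15 and 15 | 21450, so solutions exist. Divide through by 15: 703x ≡ 1430 (mod 1610).
Now find 703⁻¹ mod 1610:
1610 = 2*703 + 204
703 = 3*204 + 91
204 = 2*91 + 22
91 = 4*22 + 3
22 = 7*3 + 1
3 = 3*1 + 0
Back-substitute:
1 = 22 − 7·3
1 = −7·91 + 29·22
1 = 29·204 − 65·91
1 = −65·703 + 224·204
1 = 224·1610 − 513·703
So 703·(-513) ≡ 1 (mod 1610), i.e. 703⁻¹ ≡ 1097.
Then x ≡ 1097·1430 ≡ 570 (mod 1610); the smallest non-negative solution is x = 570.

570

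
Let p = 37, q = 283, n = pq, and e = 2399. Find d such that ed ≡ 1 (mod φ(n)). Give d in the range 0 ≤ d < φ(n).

4583

φ(n) = (p−1)(q−1) = 36·282 = 10152.
Need d with 2399·d ≡ 1 (mod 10152). Apply the extended Euclidean algorithm:
10152 = 4·2399 + 556
2399 = 4·556 + 175
556 = 3·175 + 31
175 = 5·31 + 20
31 = 1·20 + 11
20 = 1·11 + 9
11 = 1·9 + 2
9 = 4·2 + 1
2 = 2·1 + 0
Back-substitute:
1 = 9 − 4·2
1 = −4·11 + 5·9
1 = 5·20 − 9·11
1 = −9·31 + 14·20
1 = 14·175 − 79·31
1 = −79·556 + 251·175
1 = 251·2399 − 1083·556
1 = −1083·10152 + 4583·2399
So 2399·4583 ≡ 1 (mod 10152), hence d = 4583.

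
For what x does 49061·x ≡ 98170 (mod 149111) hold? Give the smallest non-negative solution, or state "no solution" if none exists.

12995

First find gcd(49061, 149111):
149111 = 3×49061 + 1928
49061 = 25×1928 + 861
1928 = 2×861 + 206
861 = 4×206 + 37
206 = 5×37 + 21
37 = 1×21 + 16
21 = 1×16 + 5
16 = 3×5 + 1
5 = 5×1 + 0
gcd = 1, so a unique solution mod 149111 exists.
Back-substitute for the Bézout coefficients:
1 = 16 − 3·5
1 = −3·21 + 4·16
1 = 4·37 − 7·21
1 = −7·206 + 39·37
1 = 39·861 − 163·206
1 = −163·1928 + 365·861
1 = 365·49061 − 9288·1928
1 = −9288·149111 + 28229·49061
So 49061·(28229) ≡ 1 (mod 149111), giving 49061⁻¹ ≡ 28229.
x ≡ 49061⁻¹·98170 ≡ 28229·98170 ≡ 12995 (mod 149111).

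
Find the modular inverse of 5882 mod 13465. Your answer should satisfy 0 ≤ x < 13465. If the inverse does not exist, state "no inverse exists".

3578

Apply the Euclidean algorithm to 13465 and 5882:
13465 = 2*5882 + 1701
5882 = 3*1701 + 779
1701 = 2*779 + 143
779 = 5*143 + 64
143 = 2*64 + 15
64 = 4*15 + 4
15 = 3*4 + 3
4 = 1*3 + 1
3 = 3*1 + 0
The gcd is 1. Working backward:
1 = 4 − 3
1 = −15 + 4·4
1 = 4·64 − 17·15
1 = −17·143 + 38·64
1 = 38·779 − 207·143
1 = −207·1701 + 452·779
1 = 452·5882 − 1563·1701
1 = −1563·13465 + 3578·5882
So 5882·3578 ≡ 1 (mod 13465).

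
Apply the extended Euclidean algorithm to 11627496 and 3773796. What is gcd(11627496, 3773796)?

Repeated division:
11627496 = 3×3773796 + 306108
3773796 = 12×306108 + 100500
306108 = 3×100500 + 4608
100500 = 21×4608 + 3732
4608 = 1×3732 + 876
3732 = 4×876 + 228
876 = 3×228 + 192
228 = 1×192 + 36
192 = 5×36 + 12
36 = 3×12 + 0
gcd(11627496, 3773796) = 12.
Back-substituting:
12 = 192 − 5·36
12 = −5·228 + 6·192
12 = 6·876 − 23·228
12 = −23·3732 + 98·876
12 = 98·4608 − 121·3732
12 = −121·100500 + 2639·4608
12 = 2639·306108 − 8038·100500
12 = −8038·3773796 + 99095·306108
12 = 99095·11627496 − 305323·3773796
So 12 = (99095)·11627496 + (-305323)·3773796.

12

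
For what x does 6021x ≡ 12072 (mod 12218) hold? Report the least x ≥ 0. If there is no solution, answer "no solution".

First find gcd(6021, 12218):
12218 = 2×6021 + 176
6021 = 34×176 + 37
176 = 4×37 + 28
37 = 1×28 + 9
28 = 3×9 + 1
9 = 9×1 + 0
gcd = 1, so a unique solution mod 12218 exists.
Back-substitute for the Bézout coefficients:
1 = 28 − 3·9
1 = −3·37 + 4·28
1 = 4·176 − 19·37
1 = −19·6021 + 650·176
1 = 650·12218 − 1319·6021
So 6021·(-1319) ≡ 1 (mod 12218), giving 6021⁻¹ ≡ 10899.
x ≡ 6021⁻¹·12072 ≡ 10899·12072 ≡ 9304 (mod 12218).

9304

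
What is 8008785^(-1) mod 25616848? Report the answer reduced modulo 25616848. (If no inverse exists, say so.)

gcd(25616848, 8008785) by repeated division:
25616848 = 3·8008785 + 1590493
8008785 = 5·1590493 + 56320
1590493 = 28·56320 + 13533
56320 = 4·13533 + 2188
13533 = 6·2188 + 405
2188 = 5·405 + 163
405 = 2·163 + 79
163 = 2·79 + 5
79 = 15·5 + 4
5 = 1·4 + 1
4 = 4·1 + 0
gcd = 1, so the inverse exists. Back-substitute:
1 = 5 − 4
1 = −79 + 16·5
1 = 16·163 − 33·79
1 = −33·405 + 82·163
1 = 82·2188 − 443·405
1 = −443·13533 + 2740·2188
1 = 2740·56320 − 11403·13533
1 = −11403·1590493 + 322024·56320
1 = 322024·8008785 − 1621523·1590493
1 = −1621523·25616848 + 5186593·8008785
So 8008785·5186593 ≡ 1 (mod 25616848).

5186593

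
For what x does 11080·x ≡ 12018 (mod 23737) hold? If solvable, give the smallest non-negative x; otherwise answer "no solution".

First find gcd(11080, 23737):
23737 = 2×11080 + 1577
11080 = 7×1577 + 41
1577 = 38×41 + 19
41 = 2×19 + 3
19 = 6×3 + 1
3 = 3×1 + 0
gcd = 1, so a unique solution mod 23737 exists.
Back-substitute for the Bézout coefficients:
1 = 19 − 6·3
1 = −6·41 + 13·19
1 = 13·1577 − 500·41
1 = −500·11080 + 3513·1577
1 = 3513·23737 − 7526·11080
So 11080·(-7526) ≡ 1 (mod 23737), giving 11080⁻¹ ≡ 16211.
x ≡ 11080⁻¹·12018 ≡ 16211·12018 ≡ 14239 (mod 23737).

14239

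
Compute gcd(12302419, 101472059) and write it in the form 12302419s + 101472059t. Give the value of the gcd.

Repeated division:
101472059 = 8×12302419 + 3052707
12302419 = 4×3052707 + 91591
3052707 = 33×91591 + 30204
91591 = 3×30204 + 979
30204 = 30×979 + 834
979 = 1×834 + 145
834 = 5×145 + 109
145 = 1×109 + 36
109 = 3×36 + 1
36 = 36×1 + 0
gcd(12302419, 101472059) = 1.
Back-substituting:
1 = 109 − 3·36
1 = −3·145 + 4·109
1 = 4·834 − 23·145
1 = −23·979 + 27·834
1 = 27·30204 − 833·979
1 = −833·91591 + 2526·30204
1 = 2526·3052707 − 84191·91591
1 = −84191·12302419 + 339290·3052707
1 = 339290·101472059 − 2798511·12302419
So 1 = (339290)·101472059 + (-2798511)·12302419.

1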